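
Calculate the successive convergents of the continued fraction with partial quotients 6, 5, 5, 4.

Using the convergent recurrence p_i = a_i*p_{i-1} + p_{i-2}, q_i = a_i*q_{i-1} + q_{i-2} with p_{-2}=0, p_{-1}=1, q_{-2}=1, q_{-1}=0:
  i=0: a_0=6, p_0 = 6*1 + 0 = 6, q_0 = 6*0 + 1 = 1.
  i=1: a_1=5, p_1 = 5*6 + 1 = 31, q_1 = 5*1 + 0 = 5.
  i=2: a_2=5, p_2 = 5*31 + 6 = 161, q_2 = 5*5 + 1 = 26.
  i=3: a_3=4, p_3 = 4*161 + 31 = 675, q_3 = 4*26 + 5 = 109.

6/1, 31/5, 161/26, 675/109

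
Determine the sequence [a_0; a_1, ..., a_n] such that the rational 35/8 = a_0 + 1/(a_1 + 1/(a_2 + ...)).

Run the Euclidean algorithm on 35 and 8; the successive quotients are the partial quotients a_0, a_1, ... (each step inverts the fractional part left over by the previous one):
  35 = 4*8 + 3, so a_0 = 4.
  8 = 2*3 + 2, so a_1 = 2.
  3 = 1*2 + 1, so a_2 = 1.
  2 = 2*1 + 0, so a_3 = 2.
The remainder reaches 0 after 4 divisions, so the expansion has 4 partial quotients, read off in order.

[4; 2, 1, 2]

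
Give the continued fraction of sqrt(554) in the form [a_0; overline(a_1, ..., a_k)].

[23; overline(1, 1, 6, 4, 1, 1, 4, 6, 1, 1, 46)]

Write x_i = (sqrt(554) + m_i)/d_i with (m_0, d_0) = (0, 1). a_0 = floor(sqrt(554)) = 23, since 23^2 = 529 <= 554 < 576 = 24^2.
Iterate m_{i+1} = d_i*a_i - m_i, d_{i+1} = (554 - m_{i+1}^2)/d_i, a_{i+1} = floor((a_0 + m_{i+1})/d_{i+1}):
  m_1 = 1*23 - 0 = 23, d_1 = (554 - 23^2)/1 = 25/1 = 25, a_1 = floor((23 + 23)/25) = 1.
  m_2 = 25*1 - 23 = 2, d_2 = (554 - 2^2)/25 = 550/25 = 22, a_2 = floor((23 + 2)/22) = 1.
  m_3 = 22*1 - 2 = 20, d_3 = (554 - 20^2)/22 = 154/22 = 7, a_3 = floor((23 + 20)/7) = 6.
  m_4 = 7*6 - 20 = 22, d_4 = (554 - 22^2)/7 = 70/7 = 10, a_4 = floor((23 + 22)/10) = 4.
  m_5 = 10*4 - 22 = 18, d_5 = (554 - 18^2)/10 = 230/10 = 23, a_5 = floor((23 + 18)/23) = 1.
  m_6 = 23*1 - 18 = 5, d_6 = (554 - 5^2)/23 = 529/23 = 23, a_6 = floor((23 + 5)/23) = 1.
  m_7 = 23*1 - 5 = 18, d_7 = (554 - 18^2)/23 = 230/23 = 10, a_7 = floor((23 + 18)/10) = 4.
  m_8 = 10*4 - 18 = 22, d_8 = (554 - 22^2)/10 = 70/10 = 7, a_8 = floor((23 + 22)/7) = 6.
  m_9 = 7*6 - 22 = 20, d_9 = (554 - 20^2)/7 = 154/7 = 22, a_9 = floor((23 + 20)/22) = 1.
  m_10 = 22*1 - 20 = 2, d_10 = (554 - 2^2)/22 = 550/22 = 25, a_10 = floor((23 + 2)/25) = 1.
  m_11 = 25*1 - 2 = 23, d_11 = (554 - 23^2)/25 = 25/25 = 1, a_11 = floor((23 + 23)/1) = 46.
  m_12 = 1*46 - 23 = 23, d_12 = (554 - 23^2)/1 = 25/1 = 25: (m_12, d_12) = (m_1, d_1) = (23, 25), so from here the quotients repeat a_1, ..., a_11; the period length is 11.
Hence the expansion of sqrt(554) is a_0 = 23 followed by the repeating block 1, 1, 6, 4, 1, 1, 4, 6, 1, 1, 46 (period 11).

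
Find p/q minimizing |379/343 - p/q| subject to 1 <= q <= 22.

Expand x = 379/343 as a continued fraction with the Euclidean algorithm:
  379 = 1*343 + 36, so a_0 = 1.
  343 = 9*36 + 19, so a_1 = 9.
  36 = 1*19 + 17, so a_2 = 1.
  19 = 1*17 + 2, so a_3 = 1.
  17 = 8*2 + 1, so a_4 = 8.
  2 = 2*1 + 0, so a_5 = 2.
so x = [1; 9, 1, 1, 8, 2].
Convergents (p_i = a_i*p_{i-1} + p_{i-2}, q_i = a_i*q_{i-1} + q_{i-2} with p_{-2}=0, p_{-1}=1, q_{-2}=1, q_{-1}=0), until the denominator exceeds 22:
  i=0: a_0=1, p_0 = 1*1 + 0 = 1, q_0 = 1*0 + 1 = 1.
  i=1: a_1=9, p_1 = 9*1 + 1 = 10, q_1 = 9*1 + 0 = 9.
  i=2: a_2=1, p_2 = 1*10 + 1 = 11, q_2 = 1*9 + 1 = 10.
  i=3: a_3=1, p_3 = 1*11 + 10 = 21, q_3 = 1*10 + 9 = 19.
  i=4: a_4=8, p_4 = 8*21 + 11 = 179, q_4 = 8*19 + 10 = 162.
q_4 = 162 > 22, so the last convergent with denominator <= 22 is p_3/q_3 = 21/19.
The closest fraction with denominator <= 22 is either p_3/q_3 or the intermediate fraction (k*p_3 + p_2)/(k*q_3 + q_2) with the largest k >= 1 whose denominator stays <= 22; these approach x as k grows, and every other convergent or intermediate fraction in range is farther away.
Largest k: floor((22 - q_2)/q_3) = floor((22 - 10)/19) = 0.
Since k = 0, no intermediate fraction beyond p_3/q_3 has denominator <= 22, so the convergent 21/19 is the closest (its error is |379*19 - 21*343|/(343*19) = 2/6517).

21/19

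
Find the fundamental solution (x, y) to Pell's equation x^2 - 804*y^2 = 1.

First expand sqrt(804) as a continued fraction. With x_i = (sqrt(804) + m_i)/d_i and (m_0, d_0) = (0, 1): a_0 = floor(sqrt(804)) = 28, since 28^2 = 784 <= 804 < 841 = 29^2.
Iterate m_{i+1} = d_i*a_i - m_i, d_{i+1} = (804 - m_{i+1}^2)/d_i, a_{i+1} = floor((a_0 + m_{i+1})/d_{i+1}):
  m_1 = 1*28 - 0 = 28, d_1 = (804 - 28^2)/1 = 20/1 = 20, a_1 = floor((28 + 28)/20) = 2.
  m_2 = 20*2 - 28 = 12, d_2 = (804 - 12^2)/20 = 660/20 = 33, a_2 = floor((28 + 12)/33) = 1.
  m_3 = 33*1 - 12 = 21, d_3 = (804 - 21^2)/33 = 363/33 = 11, a_3 = floor((28 + 21)/11) = 4.
  m_4 = 11*4 - 21 = 23, d_4 = (804 - 23^2)/11 = 275/11 = 25, a_4 = floor((28 + 23)/25) = 2.
  m_5 = 25*2 - 23 = 27, d_5 = (804 - 27^2)/25 = 75/25 = 3, a_5 = floor((28 + 27)/3) = 18.
  m_6 = 3*18 - 27 = 27, d_6 = (804 - 27^2)/3 = 75/3 = 25, a_6 = floor((28 + 27)/25) = 2.
  m_7 = 25*2 - 27 = 23, d_7 = (804 - 23^2)/25 = 275/25 = 11, a_7 = floor((28 + 23)/11) = 4.
  m_8 = 11*4 - 23 = 21, d_8 = (804 - 21^2)/11 = 363/11 = 33, a_8 = floor((28 + 21)/33) = 1.
  m_9 = 33*1 - 21 = 12, d_9 = (804 - 12^2)/33 = 660/33 = 20, a_9 = floor((28 + 12)/20) = 2.
  m_10 = 20*2 - 12 = 28, d_10 = (804 - 28^2)/20 = 20/20 = 1, a_10 = floor((28 + 28)/1) = 56.
  m_11 = 1*56 - 28 = 28, d_11 = (804 - 28^2)/1 = 20/1 = 20: (m_11, d_11) = (m_1, d_1) = (28, 20), so from here the quotients repeat a_1, ..., a_10; the period length is 10.
So sqrt(804) = [28; (2, 1, 4, 2, 18, 2, 4, 1, 2, 56)] with period length k = 10.
k is even, so the fundamental solution of x^2 - 804y^2 = 1 is (p_{k-1}, q_{k-1}) = (p_9, q_9); compute convergents through index 9.
Convergents (p_i = a_i*p_{i-1} + p_{i-2}, q_i = a_i*q_{i-1} + q_{i-2} with p_{-2}=0, p_{-1}=1, q_{-2}=1, q_{-1}=0):
  i=0: a_0=28, p_0 = 28*1 + 0 = 28, q_0 = 28*0 + 1 = 1.
  i=1: a_1=2, p_1 = 2*28 + 1 = 57, q_1 = 2*1 + 0 = 2.
  i=2: a_2=1, p_2 = 1*57 + 28 = 85, q_2 = 1*2 + 1 = 3.
  i=3: a_3=4, p_3 = 4*85 + 57 = 397, q_3 = 4*3 + 2 = 14.
  i=4: a_4=2, p_4 = 2*397 + 85 = 879, q_4 = 2*14 + 3 = 31.
  i=5: a_5=18, p_5 = 18*879 + 397 = 16219, q_5 = 18*31 + 14 = 572.
  i=6: a_6=2, p_6 = 2*16219 + 879 = 33317, q_6 = 2*572 + 31 = 1175.
  i=7: a_7=4, p_7 = 4*33317 + 16219 = 149487, q_7 = 4*1175 + 572 = 5272.
  i=8: a_8=1, p_8 = 1*149487 + 33317 = 182804, q_8 = 1*5272 + 1175 = 6447.
  i=9: a_9=2, p_9 = 2*182804 + 149487 = 515095, q_9 = 2*6447 + 5272 = 18166.
Check: 515095^2 - 804*18166^2 = 265322859025 - 265322859024 = 1, so (x, y) = (515095, 18166) solves the equation, and by the theorem it is the least positive solution.

(x, y) = (515095, 18166)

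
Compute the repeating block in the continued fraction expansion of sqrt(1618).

Write x_i = (sqrt(1618) + m_i)/d_i with (m_0, d_0) = (0, 1). a_0 = floor(sqrt(1618)) = 40, since 40^2 = 1600 <= 1618 < 1681 = 41^2.
Iterate m_{i+1} = d_i*a_i - m_i, d_{i+1} = (1618 - m_{i+1}^2)/d_i, a_{i+1} = floor((a_0 + m_{i+1})/d_{i+1}):
  m_1 = 1*40 - 0 = 40, d_1 = (1618 - 40^2)/1 = 18/1 = 18, a_1 = floor((40 + 40)/18) = 4.
  m_2 = 18*4 - 40 = 32, d_2 = (1618 - 32^2)/18 = 594/18 = 33, a_2 = floor((40 + 32)/33) = 2.
  m_3 = 33*2 - 32 = 34, d_3 = (1618 - 34^2)/33 = 462/33 = 14, a_3 = floor((40 + 34)/14) = 5.
  m_4 = 14*5 - 34 = 36, d_4 = (1618 - 36^2)/14 = 322/14 = 23, a_4 = floor((40 + 36)/23) = 3.
  m_5 = 23*3 - 36 = 33, d_5 = (1618 - 33^2)/23 = 529/23 = 23, a_5 = floor((40 + 33)/23) = 3.
  m_6 = 23*3 - 33 = 36, d_6 = (1618 - 36^2)/23 = 322/23 = 14, a_6 = floor((40 + 36)/14) = 5.
  m_7 = 14*5 - 36 = 34, d_7 = (1618 - 34^2)/14 = 462/14 = 33, a_7 = floor((40 + 34)/33) = 2.
  m_8 = 33*2 - 34 = 32, d_8 = (1618 - 32^2)/33 = 594/33 = 18, a_8 = floor((40 + 32)/18) = 4.
  m_9 = 18*4 - 32 = 40, d_9 = (1618 - 40^2)/18 = 18/18 = 1, a_9 = floor((40 + 40)/1) = 80.
  m_10 = 1*80 - 40 = 40, d_10 = (1618 - 40^2)/1 = 18/1 = 18: (m_10, d_10) = (m_1, d_1) = (40, 18), so from here the quotients repeat a_1, ..., a_9; the period length is 9.
Hence the expansion of sqrt(1618) is a_0 = 40 followed by the repeating block 4, 2, 5, 3, 3, 5, 2, 4, 80 (period 9).

[40; (4, 2, 5, 3, 3, 5, 2, 4, 80)]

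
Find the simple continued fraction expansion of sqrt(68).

Write x_i = (sqrt(68) + m_i)/d_i with (m_0, d_0) = (0, 1). a_0 = floor(sqrt(68)) = 8, since 8^2 = 64 <= 68 < 81 = 9^2.
Iterate m_{i+1} = d_i*a_i - m_i, d_{i+1} = (68 - m_{i+1}^2)/d_i, a_{i+1} = floor((a_0 + m_{i+1})/d_{i+1}):
  m_1 = 1*8 - 0 = 8, d_1 = (68 - 8^2)/1 = 4/1 = 4, a_1 = floor((8 + 8)/4) = 4.
  m_2 = 4*4 - 8 = 8, d_2 = (68 - 8^2)/4 = 4/4 = 1, a_2 = floor((8 + 8)/1) = 16.
  m_3 = 1*16 - 8 = 8, d_3 = (68 - 8^2)/1 = 4/1 = 4: (m_3, d_3) = (m_1, d_1) = (8, 4), so from here the quotients repeat a_1, a_2; the period length is 2.
Hence the expansion of sqrt(68) is a_0 = 8 followed by the repeating block 4, 16 (period 2).

[8; (4, 16)]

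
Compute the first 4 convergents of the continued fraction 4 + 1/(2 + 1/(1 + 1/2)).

4/1, 9/2, 13/3, 35/8

Using the convergent recurrence p_i = a_i*p_{i-1} + p_{i-2}, q_i = a_i*q_{i-1} + q_{i-2} with p_{-2}=0, p_{-1}=1, q_{-2}=1, q_{-1}=0:
  i=0: a_0=4, p_0 = 4*1 + 0 = 4, q_0 = 4*0 + 1 = 1.
  i=1: a_1=2, p_1 = 2*4 + 1 = 9, q_1 = 2*1 + 0 = 2.
  i=2: a_2=1, p_2 = 1*9 + 4 = 13, q_2 = 1*2 + 1 = 3.
  i=3: a_3=2, p_3 = 2*13 + 9 = 35, q_3 = 2*3 + 2 = 8.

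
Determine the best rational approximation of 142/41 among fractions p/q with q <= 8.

24/7

Expand x = 142/41 as a continued fraction with the Euclidean algorithm:
  142 = 3*41 + 19, so a_0 = 3.
  41 = 2*19 + 3, so a_1 = 2.
  19 = 6*3 + 1, so a_2 = 6.
  3 = 3*1 + 0, so a_3 = 3.
so x = [3; 2, 6, 3].
Convergents (p_i = a_i*p_{i-1} + p_{i-2}, q_i = a_i*q_{i-1} + q_{i-2} with p_{-2}=0, p_{-1}=1, q_{-2}=1, q_{-1}=0), until the denominator exceeds 8:
  i=0: a_0=3, p_0 = 3*1 + 0 = 3, q_0 = 3*0 + 1 = 1.
  i=1: a_1=2, p_1 = 2*3 + 1 = 7, q_1 = 2*1 + 0 = 2.
  i=2: a_2=6, p_2 = 6*7 + 3 = 45, q_2 = 6*2 + 1 = 13.
q_2 = 13 > 8, so the last convergent with denominator <= 8 is p_1/q_1 = 7/2.
The closest fraction with denominator <= 8 is either p_1/q_1 or the intermediate fraction (k*p_1 + p_0)/(k*q_1 + q_0) with the largest k >= 1 whose denominator stays <= 8; these approach x as k grows, and every other convergent or intermediate fraction in range is farther away.
Largest k: floor((8 - q_0)/q_1) = floor((8 - 1)/2) = 3.
That gives (3*7 + 3)/(3*2 + 1) = 24/7.
Compare the errors: |x - 7/2| = |142*2 - 7*41|/(41*2) = 3/82, and |x - 24/7| = |142*7 - 24*41|/(41*7) = 10/287.
Cross-multiplying, 10*82 = 820 < 861 = 3*287, so 10/287 is smaller: the intermediate fraction 24/7 is closer to x than 7/2.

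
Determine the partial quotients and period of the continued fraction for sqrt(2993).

Write x_i = (sqrt(2993) + m_i)/d_i with (m_0, d_0) = (0, 1). a_0 = floor(sqrt(2993)) = 54, since 54^2 = 2916 <= 2993 < 3025 = 55^2.
Iterate m_{i+1} = d_i*a_i - m_i, d_{i+1} = (2993 - m_{i+1}^2)/d_i, a_{i+1} = floor((a_0 + m_{i+1})/d_{i+1}):
  m_1 = 1*54 - 0 = 54, d_1 = (2993 - 54^2)/1 = 77/1 = 77, a_1 = floor((54 + 54)/77) = 1.
  m_2 = 77*1 - 54 = 23, d_2 = (2993 - 23^2)/77 = 2464/77 = 32, a_2 = floor((54 + 23)/32) = 2.
  m_3 = 32*2 - 23 = 41, d_3 = (2993 - 41^2)/32 = 1312/32 = 41, a_3 = floor((54 + 41)/41) = 2.
  m_4 = 41*2 - 41 = 41, d_4 = (2993 - 41^2)/41 = 1312/41 = 32, a_4 = floor((54 + 41)/32) = 2.
  m_5 = 32*2 - 41 = 23, d_5 = (2993 - 23^2)/32 = 2464/32 = 77, a_5 = floor((54 + 23)/77) = 1.
  m_6 = 77*1 - 23 = 54, d_6 = (2993 - 54^2)/77 = 77/77 = 1, a_6 = floor((54 + 54)/1) = 108.
  m_7 = 1*108 - 54 = 54, d_7 = (2993 - 54^2)/1 = 77/1 = 77: (m_7, d_7) = (m_1, d_1) = (54, 77), so from here the quotients repeat a_1, ..., a_6; the period length is 6.
Hence the expansion of sqrt(2993) is a_0 = 54 followed by the repeating block 1, 2, 2, 2, 1, 108 (period 6).

[54; (1, 2, 2, 2, 1, 108)]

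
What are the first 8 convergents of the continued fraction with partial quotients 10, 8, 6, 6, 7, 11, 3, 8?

Using the convergent recurrence p_i = a_i*p_{i-1} + p_{i-2}, q_i = a_i*q_{i-1} + q_{i-2} with p_{-2}=0, p_{-1}=1, q_{-2}=1, q_{-1}=0:
  i=0: a_0=10, p_0 = 10*1 + 0 = 10, q_0 = 10*0 + 1 = 1.
  i=1: a_1=8, p_1 = 8*10 + 1 = 81, q_1 = 8*1 + 0 = 8.
  i=2: a_2=6, p_2 = 6*81 + 10 = 496, q_2 = 6*8 + 1 = 49.
  i=3: a_3=6, p_3 = 6*496 + 81 = 3057, q_3 = 6*49 + 8 = 302.
  i=4: a_4=7, p_4 = 7*3057 + 496 = 21895, q_4 = 7*302 + 49 = 2163.
  i=5: a_5=11, p_5 = 11*21895 + 3057 = 243902, q_5 = 11*2163 + 302 = 24095.
  i=6: a_6=3, p_6 = 3*243902 + 21895 = 753601, q_6 = 3*24095 + 2163 = 74448.
  i=7: a_7=8, p_7 = 8*753601 + 243902 = 6272710, q_7 = 8*74448 + 24095 = 619679.

10/1, 81/8, 496/49, 3057/302, 21895/2163, 243902/24095, 753601/74448, 6272710/619679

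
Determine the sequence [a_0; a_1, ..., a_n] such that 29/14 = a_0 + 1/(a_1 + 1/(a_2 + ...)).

[2; 14]

Run the Euclidean algorithm on 29 and 14; the successive quotients are the partial quotients a_0, a_1, ... (each step inverts the fractional part left over by the previous one):
  29 = 2*14 + 1, so a_0 = 2.
  14 = 14*1 + 0, so a_1 = 14.
The remainder reaches 0 after 2 divisions, so the expansion has 2 partial quotients, read off in order.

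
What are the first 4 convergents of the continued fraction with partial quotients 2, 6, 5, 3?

2/1, 13/6, 67/31, 214/99

Using the convergent recurrence p_i = a_i*p_{i-1} + p_{i-2}, q_i = a_i*q_{i-1} + q_{i-2} with p_{-2}=0, p_{-1}=1, q_{-2}=1, q_{-1}=0:
  i=0: a_0=2, p_0 = 2*1 + 0 = 2, q_0 = 2*0 + 1 = 1.
  i=1: a_1=6, p_1 = 6*2 + 1 = 13, q_1 = 6*1 + 0 = 6.
  i=2: a_2=5, p_2 = 5*13 + 2 = 67, q_2 = 5*6 + 1 = 31.
  i=3: a_3=3, p_3 = 3*67 + 13 = 214, q_3 = 3*31 + 6 = 99.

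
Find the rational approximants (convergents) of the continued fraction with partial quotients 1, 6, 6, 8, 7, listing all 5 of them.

1/1, 7/6, 43/37, 351/302, 2500/2151

Using the convergent recurrence p_i = a_i*p_{i-1} + p_{i-2}, q_i = a_i*q_{i-1} + q_{i-2} with p_{-2}=0, p_{-1}=1, q_{-2}=1, q_{-1}=0:
  i=0: a_0=1, p_0 = 1*1 + 0 = 1, q_0 = 1*0 + 1 = 1.
  i=1: a_1=6, p_1 = 6*1 + 1 = 7, q_1 = 6*1 + 0 = 6.
  i=2: a_2=6, p_2 = 6*7 + 1 = 43, q_2 = 6*6 + 1 = 37.
  i=3: a_3=8, p_3 = 8*43 + 7 = 351, q_3 = 8*37 + 6 = 302.
  i=4: a_4=7, p_4 = 7*351 + 43 = 2500, q_4 = 7*302 + 37 = 2151.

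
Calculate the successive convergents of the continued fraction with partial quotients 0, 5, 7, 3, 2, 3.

0/1, 1/5, 7/36, 22/113, 51/262, 175/899

Using the convergent recurrence p_i = a_i*p_{i-1} + p_{i-2}, q_i = a_i*q_{i-1} + q_{i-2} with p_{-2}=0, p_{-1}=1, q_{-2}=1, q_{-1}=0:
  i=0: a_0=0, p_0 = 0*1 + 0 = 0, q_0 = 0*0 + 1 = 1.
  i=1: a_1=5, p_1 = 5*0 + 1 = 1, q_1 = 5*1 + 0 = 5.
  i=2: a_2=7, p_2 = 7*1 + 0 = 7, q_2 = 7*5 + 1 = 36.
  i=3: a_3=3, p_3 = 3*7 + 1 = 22, q_3 = 3*36 + 5 = 113.
  i=4: a_4=2, p_4 = 2*22 + 7 = 51, q_4 = 2*113 + 36 = 262.
  i=5: a_5=3, p_5 = 3*51 + 22 = 175, q_5 = 3*262 + 113 = 899.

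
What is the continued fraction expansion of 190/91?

Run the Euclidean algorithm on 190 and 91; the successive quotients are the partial quotients a_0, a_1, ... (each step inverts the fractional part left over by the previous one):
  190 = 2*91 + 8, so a_0 = 2.
  91 = 11*8 + 3, so a_1 = 11.
  8 = 2*3 + 2, so a_2 = 2.
  3 = 1*2 + 1, so a_3 = 1.
  2 = 2*1 + 0, so a_4 = 2.
The remainder reaches 0 after 5 divisions, so the expansion has 5 partial quotients, read off in order.

[2; 11, 2, 1, 2]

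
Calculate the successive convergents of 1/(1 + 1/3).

Using the convergent recurrence p_i = a_i*p_{i-1} + p_{i-2}, q_i = a_i*q_{i-1} + q_{i-2} with p_{-2}=0, p_{-1}=1, q_{-2}=1, q_{-1}=0:
  i=0: a_0=0, p_0 = 0*1 + 0 = 0, q_0 = 0*0 + 1 = 1.
  i=1: a_1=1, p_1 = 1*0 + 1 = 1, q_1 = 1*1 + 0 = 1.
  i=2: a_2=3, p_2 = 3*1 + 0 = 3, q_2 = 3*1 + 1 = 4.

0/1, 1/1, 3/4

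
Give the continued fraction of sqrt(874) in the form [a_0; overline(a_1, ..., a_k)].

Write x_i = (sqrt(874) + m_i)/d_i with (m_0, d_0) = (0, 1). a_0 = floor(sqrt(874)) = 29, since 29^2 = 841 <= 874 < 900 = 30^2.
Iterate m_{i+1} = d_i*a_i - m_i, d_{i+1} = (874 - m_{i+1}^2)/d_i, a_{i+1} = floor((a_0 + m_{i+1})/d_{i+1}):
  m_1 = 1*29 - 0 = 29, d_1 = (874 - 29^2)/1 = 33/1 = 33, a_1 = floor((29 + 29)/33) = 1.
  m_2 = 33*1 - 29 = 4, d_2 = (874 - 4^2)/33 = 858/33 = 26, a_2 = floor((29 + 4)/26) = 1.
  m_3 = 26*1 - 4 = 22, d_3 = (874 - 22^2)/26 = 390/26 = 15, a_3 = floor((29 + 22)/15) = 3.
  m_4 = 15*3 - 22 = 23, d_4 = (874 - 23^2)/15 = 345/15 = 23, a_4 = floor((29 + 23)/23) = 2.
  m_5 = 23*2 - 23 = 23, d_5 = (874 - 23^2)/23 = 345/23 = 15, a_5 = floor((29 + 23)/15) = 3.
  m_6 = 15*3 - 23 = 22, d_6 = (874 - 22^2)/15 = 390/15 = 26, a_6 = floor((29 + 22)/26) = 1.
  m_7 = 26*1 - 22 = 4, d_7 = (874 - 4^2)/26 = 858/26 = 33, a_7 = floor((29 + 4)/33) = 1.
  m_8 = 33*1 - 4 = 29, d_8 = (874 - 29^2)/33 = 33/33 = 1, a_8 = floor((29 + 29)/1) = 58.
  m_9 = 1*58 - 29 = 29, d_9 = (874 - 29^2)/1 = 33/1 = 33: (m_9, d_9) = (m_1, d_1) = (29, 33), so from here the quotients repeat a_1, ..., a_8; the period length is 8.
Hence the expansion of sqrt(874) is a_0 = 29 followed by the repeating block 1, 1, 3, 2, 3, 1, 1, 58 (period 8).

[29; overline(1, 1, 3, 2, 3, 1, 1, 58)]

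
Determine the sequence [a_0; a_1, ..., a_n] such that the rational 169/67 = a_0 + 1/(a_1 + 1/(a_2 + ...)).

[2; 1, 1, 10, 1, 2]

Run the Euclidean algorithm on 169 and 67; the successive quotients are the partial quotients a_0, a_1, ... (each step inverts the fractional part left over by the previous one):
  169 = 2*67 + 35, so a_0 = 2.
  67 = 1*35 + 32, so a_1 = 1.
  35 = 1*32 + 3, so a_2 = 1.
  32 = 10*3 + 2, so a_3 = 10.
  3 = 1*2 + 1, so a_4 = 1.
  2 = 2*1 + 0, so a_5 = 2.
The remainder reaches 0 after 6 divisions, so the expansion has 6 partial quotients, read off in order.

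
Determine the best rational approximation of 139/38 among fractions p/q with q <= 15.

Expand x = 139/38 as a continued fraction with the Euclidean algorithm:
  139 = 3*38 + 25, so a_0 = 3.
  38 = 1*25 + 13, so a_1 = 1.
  25 = 1*13 + 12, so a_2 = 1.
  13 = 1*12 + 1, so a_3 = 1.
  12 = 12*1 + 0, so a_4 = 12.
so x = [3; 1, 1, 1, 12].
Convergents (p_i = a_i*p_{i-1} + p_{i-2}, q_i = a_i*q_{i-1} + q_{i-2} with p_{-2}=0, p_{-1}=1, q_{-2}=1, q_{-1}=0), until the denominator exceeds 15:
  i=0: a_0=3, p_0 = 3*1 + 0 = 3, q_0 = 3*0 + 1 = 1.
  i=1: a_1=1, p_1 = 1*3 + 1 = 4, q_1 = 1*1 + 0 = 1.
  i=2: a_2=1, p_2 = 1*4 + 3 = 7, q_2 = 1*1 + 1 = 2.
  i=3: a_3=1, p_3 = 1*7 + 4 = 11, q_3 = 1*2 + 1 = 3.
  i=4: a_4=12, p_4 = 12*11 + 7 = 139, q_4 = 12*3 + 2 = 38.
q_4 = 38 > 15, so the last convergent with denominator <= 15 is p_3/q_3 = 11/3.
The closest fraction with denominator <= 15 is either p_3/q_3 or the intermediate fraction (k*p_3 + p_2)/(k*q_3 + q_2) with the largest k >= 1 whose denominator stays <= 15; these approach x as k grows, and every other convergent or intermediate fraction in range is farther away.
Largest k: floor((15 - q_2)/q_3) = floor((15 - 2)/3) = 4.
That gives (4*11 + 7)/(4*3 + 2) = 51/14.
Compare the errors: |x - 11/3| = |139*3 - 11*38|/(38*3) = 1/114, and |x - 51/14| = |139*14 - 51*38|/(38*14) = 8/532.
Cross-multiplying, 1*532 = 532 < 912 = 8*114, so 1/114 is smaller: the convergent 11/3 is closer to x than 51/14.

11/3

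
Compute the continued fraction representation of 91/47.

[1; 1, 14, 1, 2]

Run the Euclidean algorithm on 91 and 47; the successive quotients are the partial quotients a_0, a_1, ... (each step inverts the fractional part left over by the previous one):
  91 = 1*47 + 44, so a_0 = 1.
  47 = 1*44 + 3, so a_1 = 1.
  44 = 14*3 + 2, so a_2 = 14.
  3 = 1*2 + 1, so a_3 = 1.
  2 = 2*1 + 0, so a_4 = 2.
The remainder reaches 0 after 5 divisions, so the expansion has 5 partial quotients, read off in order.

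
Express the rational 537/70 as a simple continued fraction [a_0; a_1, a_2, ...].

[7; 1, 2, 23]

Run the Euclidean algorithm on 537 and 70; the successive quotients are the partial quotients a_0, a_1, ... (each step inverts the fractional part left over by the previous one):
  537 = 7*70 + 47, so a_0 = 7.
  70 = 1*47 + 23, so a_1 = 1.
  47 = 2*23 + 1, so a_2 = 2.
  23 = 23*1 + 0, so a_3 = 23.
The remainder reaches 0 after 4 divisions, so the expansion has 4 partial quotients, read off in order.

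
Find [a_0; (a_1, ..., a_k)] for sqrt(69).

[8; (3, 3, 1, 4, 1, 3, 3, 16)]

Write x_i = (sqrt(69) + m_i)/d_i with (m_0, d_0) = (0, 1). a_0 = floor(sqrt(69)) = 8, since 8^2 = 64 <= 69 < 81 = 9^2.
Iterate m_{i+1} = d_i*a_i - m_i, d_{i+1} = (69 - m_{i+1}^2)/d_i, a_{i+1} = floor((a_0 + m_{i+1})/d_{i+1}):
  m_1 = 1*8 - 0 = 8, d_1 = (69 - 8^2)/1 = 5/1 = 5, a_1 = floor((8 + 8)/5) = 3.
  m_2 = 5*3 - 8 = 7, d_2 = (69 - 7^2)/5 = 20/5 = 4, a_2 = floor((8 + 7)/4) = 3.
  m_3 = 4*3 - 7 = 5, d_3 = (69 - 5^2)/4 = 44/4 = 11, a_3 = floor((8 + 5)/11) = 1.
  m_4 = 11*1 - 5 = 6, d_4 = (69 - 6^2)/11 = 33/11 = 3, a_4 = floor((8 + 6)/3) = 4.
  m_5 = 3*4 - 6 = 6, d_5 = (69 - 6^2)/3 = 33/3 = 11, a_5 = floor((8 + 6)/11) = 1.
  m_6 = 11*1 - 6 = 5, d_6 = (69 - 5^2)/11 = 44/11 = 4, a_6 = floor((8 + 5)/4) = 3.
  m_7 = 4*3 - 5 = 7, d_7 = (69 - 7^2)/4 = 20/4 = 5, a_7 = floor((8 + 7)/5) = 3.
  m_8 = 5*3 - 7 = 8, d_8 = (69 - 8^2)/5 = 5/5 = 1, a_8 = floor((8 + 8)/1) = 16.
  m_9 = 1*16 - 8 = 8, d_9 = (69 - 8^2)/1 = 5/1 = 5: (m_9, d_9) = (m_1, d_1) = (8, 5), so from here the quotients repeat a_1, ..., a_8; the period length is 8.
Hence the expansion of sqrt(69) is a_0 = 8 followed by the repeating block 3, 3, 1, 4, 1, 3, 3, 16 (period 8).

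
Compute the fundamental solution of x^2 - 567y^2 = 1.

(x, y) = (2024, 85)

First expand sqrt(567) as a continued fraction. With x_i = (sqrt(567) + m_i)/d_i and (m_0, d_0) = (0, 1): a_0 = floor(sqrt(567)) = 23, since 23^2 = 529 <= 567 < 576 = 24^2.
Iterate m_{i+1} = d_i*a_i - m_i, d_{i+1} = (567 - m_{i+1}^2)/d_i, a_{i+1} = floor((a_0 + m_{i+1})/d_{i+1}):
  m_1 = 1*23 - 0 = 23, d_1 = (567 - 23^2)/1 = 38/1 = 38, a_1 = floor((23 + 23)/38) = 1.
  m_2 = 38*1 - 23 = 15, d_2 = (567 - 15^2)/38 = 342/38 = 9, a_2 = floor((23 + 15)/9) = 4.
  m_3 = 9*4 - 15 = 21, d_3 = (567 - 21^2)/9 = 126/9 = 14, a_3 = floor((23 + 21)/14) = 3.
  m_4 = 14*3 - 21 = 21, d_4 = (567 - 21^2)/14 = 126/14 = 9, a_4 = floor((23 + 21)/9) = 4.
  m_5 = 9*4 - 21 = 15, d_5 = (567 - 15^2)/9 = 342/9 = 38, a_5 = floor((23 + 15)/38) = 1.
  m_6 = 38*1 - 15 = 23, d_6 = (567 - 23^2)/38 = 38/38 = 1, a_6 = floor((23 + 23)/1) = 46.
  m_7 = 1*46 - 23 = 23, d_7 = (567 - 23^2)/1 = 38/1 = 38: (m_7, d_7) = (m_1, d_1) = (23, 38), so from here the quotients repeat a_1, ..., a_6; the period length is 6.
So sqrt(567) = [23; (1, 4, 3, 4, 1, 46)] with period length k = 6.
k is even, so the fundamental solution of x^2 - 567y^2 = 1 is (p_{k-1}, q_{k-1}) = (p_5, q_5); compute convergents through index 5.
Convergents (p_i = a_i*p_{i-1} + p_{i-2}, q_i = a_i*q_{i-1} + q_{i-2} with p_{-2}=0, p_{-1}=1, q_{-2}=1, q_{-1}=0):
  i=0: a_0=23, p_0 = 23*1 + 0 = 23, q_0 = 23*0 + 1 = 1.
  i=1: a_1=1, p_1 = 1*23 + 1 = 24, q_1 = 1*1 + 0 = 1.
  i=2: a_2=4, p_2 = 4*24 + 23 = 119, q_2 = 4*1 + 1 = 5.
  i=3: a_3=3, p_3 = 3*119 + 24 = 381, q_3 = 3*5 + 1 = 16.
  i=4: a_4=4, p_4 = 4*381 + 119 = 1643, q_4 = 4*16 + 5 = 69.
  i=5: a_5=1, p_5 = 1*1643 + 381 = 2024, q_5 = 1*69 + 16 = 85.
Check: 2024^2 - 567*85^2 = 4096576 - 4096575 = 1, so (x, y) = (2024, 85) solves the equation, and by the theorem it is the least positive solution.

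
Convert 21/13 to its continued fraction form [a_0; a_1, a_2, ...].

[1; 1, 1, 1, 1, 2]

Run the Euclidean algorithm on 21 and 13; the successive quotients are the partial quotients a_0, a_1, ... (each step inverts the fractional part left over by the previous one):
  21 = 1*13 + 8, so a_0 = 1.
  13 = 1*8 + 5, so a_1 = 1.
  8 = 1*5 + 3, so a_2 = 1.
  5 = 1*3 + 2, so a_3 = 1.
  3 = 1*2 + 1, so a_4 = 1.
  2 = 2*1 + 0, so a_5 = 2.
The remainder reaches 0 after 6 divisions, so the expansion has 6 partial quotients, read off in order.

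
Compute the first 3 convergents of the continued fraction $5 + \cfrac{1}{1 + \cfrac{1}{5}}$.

Using the convergent recurrence p_i = a_i*p_{i-1} + p_{i-2}, q_i = a_i*q_{i-1} + q_{i-2} with p_{-2}=0, p_{-1}=1, q_{-2}=1, q_{-1}=0:
  i=0: a_0=5, p_0 = 5*1 + 0 = 5, q_0 = 5*0 + 1 = 1.
  i=1: a_1=1, p_1 = 1*5 + 1 = 6, q_1 = 1*1 + 0 = 1.
  i=2: a_2=5, p_2 = 5*6 + 5 = 35, q_2 = 5*1 + 1 = 6.

5/1, 6/1, 35/6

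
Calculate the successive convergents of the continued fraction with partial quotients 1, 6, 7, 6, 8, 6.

1/1, 7/6, 50/43, 307/264, 2506/2155, 15343/13194

Using the convergent recurrence p_i = a_i*p_{i-1} + p_{i-2}, q_i = a_i*q_{i-1} + q_{i-2} with p_{-2}=0, p_{-1}=1, q_{-2}=1, q_{-1}=0:
  i=0: a_0=1, p_0 = 1*1 + 0 = 1, q_0 = 1*0 + 1 = 1.
  i=1: a_1=6, p_1 = 6*1 + 1 = 7, q_1 = 6*1 + 0 = 6.
  i=2: a_2=7, p_2 = 7*7 + 1 = 50, q_2 = 7*6 + 1 = 43.
  i=3: a_3=6, p_3 = 6*50 + 7 = 307, q_3 = 6*43 + 6 = 264.
  i=4: a_4=8, p_4 = 8*307 + 50 = 2506, q_4 = 8*264 + 43 = 2155.
  i=5: a_5=6, p_5 = 6*2506 + 307 = 15343, q_5 = 6*2155 + 264 = 13194.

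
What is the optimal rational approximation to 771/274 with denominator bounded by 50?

121/43

Expand x = 771/274 as a continued fraction with the Euclidean algorithm:
  771 = 2*274 + 223, so a_0 = 2.
  274 = 1*223 + 51, so a_1 = 1.
  223 = 4*51 + 19, so a_2 = 4.
  51 = 2*19 + 13, so a_3 = 2.
  19 = 1*13 + 6, so a_4 = 1.
  13 = 2*6 + 1, so a_5 = 2.
  6 = 6*1 + 0, so a_6 = 6.
so x = [2; 1, 4, 2, 1, 2, 6].
Convergents (p_i = a_i*p_{i-1} + p_{i-2}, q_i = a_i*q_{i-1} + q_{i-2} with p_{-2}=0, p_{-1}=1, q_{-2}=1, q_{-1}=0), until the denominator exceeds 50:
  i=0: a_0=2, p_0 = 2*1 + 0 = 2, q_0 = 2*0 + 1 = 1.
  i=1: a_1=1, p_1 = 1*2 + 1 = 3, q_1 = 1*1 + 0 = 1.
  i=2: a_2=4, p_2 = 4*3 + 2 = 14, q_2 = 4*1 + 1 = 5.
  i=3: a_3=2, p_3 = 2*14 + 3 = 31, q_3 = 2*5 + 1 = 11.
  i=4: a_4=1, p_4 = 1*31 + 14 = 45, q_4 = 1*11 + 5 = 16.
  i=5: a_5=2, p_5 = 2*45 + 31 = 121, q_5 = 2*16 + 11 = 43.
  i=6: a_6=6, p_6 = 6*121 + 45 = 771, q_6 = 6*43 + 16 = 274.
q_6 = 274 > 50, so the last convergent with denominator <= 50 is p_5/q_5 = 121/43.
The closest fraction with denominator <= 50 is either p_5/q_5 or the intermediate fraction (k*p_5 + p_4)/(k*q_5 + q_4) with the largest k >= 1 whose denominator stays <= 50; these approach x as k grows, and every other convergent or intermediate fraction in range is farther away.
Largest k: floor((50 - q_4)/q_5) = floor((50 - 16)/43) = 0.
Since k = 0, no intermediate fraction beyond p_5/q_5 has denominator <= 50, so the convergent 121/43 is the closest (its error is |771*43 - 121*274|/(274*43) = 1/11782).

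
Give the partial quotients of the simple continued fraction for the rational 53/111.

Run the Euclidean algorithm on 53 and 111; the successive quotients are the partial quotients a_0, a_1, ... (each step inverts the fractional part left over by the previous one):
  53 = 0*111 + 53, so a_0 = 0.
  111 = 2*53 + 5, so a_1 = 2.
  53 = 10*5 + 3, so a_2 = 10.
  5 = 1*3 + 2, so a_3 = 1.
  3 = 1*2 + 1, so a_4 = 1.
  2 = 2*1 + 0, so a_5 = 2.
The remainder reaches 0 after 6 divisions, so the expansion has 6 partial quotients, read off in order.

[0; 2, 10, 1, 1, 2]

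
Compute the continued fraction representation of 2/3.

Run the Euclidean algorithm on 2 and 3; the successive quotients are the partial quotients a_0, a_1, ... (each step inverts the fractional part left over by the previous one):
  2 = 0*3 + 2, so a_0 = 0.
  3 = 1*2 + 1, so a_1 = 1.
  2 = 2*1 + 0, so a_2 = 2.
The remainder reaches 0 after 3 divisions, so the expansion has 3 partial quotients, read off in order.

[0; 1, 2]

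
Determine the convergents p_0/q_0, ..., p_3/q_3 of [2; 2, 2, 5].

2/1, 5/2, 12/5, 65/27

Using the convergent recurrence p_i = a_i*p_{i-1} + p_{i-2}, q_i = a_i*q_{i-1} + q_{i-2} with p_{-2}=0, p_{-1}=1, q_{-2}=1, q_{-1}=0:
  i=0: a_0=2, p_0 = 2*1 + 0 = 2, q_0 = 2*0 + 1 = 1.
  i=1: a_1=2, p_1 = 2*2 + 1 = 5, q_1 = 2*1 + 0 = 2.
  i=2: a_2=2, p_2 = 2*5 + 2 = 12, q_2 = 2*2 + 1 = 5.
  i=3: a_3=5, p_3 = 5*12 + 5 = 65, q_3 = 5*5 + 2 = 27.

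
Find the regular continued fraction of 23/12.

[1; 1, 11]

Run the Euclidean algorithm on 23 and 12; the successive quotients are the partial quotients a_0, a_1, ... (each step inverts the fractional part left over by the previous one):
  23 = 1*12 + 11, so a_0 = 1.
  12 = 1*11 + 1, so a_1 = 1.
  11 = 11*1 + 0, so a_2 = 11.
The remainder reaches 0 after 3 divisions, so the expansion has 3 partial quotients, read off in order.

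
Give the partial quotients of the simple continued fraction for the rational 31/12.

Run the Euclidean algorithm on 31 and 12; the successive quotients are the partial quotients a_0, a_1, ... (each step inverts the fractional part left over by the previous one):
  31 = 2*12 + 7, so a_0 = 2.
  12 = 1*7 + 5, so a_1 = 1.
  7 = 1*5 + 2, so a_2 = 1.
  5 = 2*2 + 1, so a_3 = 2.
  2 = 2*1 + 0, so a_4 = 2.
The remainder reaches 0 after 5 divisions, so the expansion has 5 partial quotients, read off in order.

[2; 1, 1, 2, 2]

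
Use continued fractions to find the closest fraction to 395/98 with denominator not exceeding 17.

69/17

Expand x = 395/98 as a continued fraction with the Euclidean algorithm:
  395 = 4*98 + 3, so a_0 = 4.
  98 = 32*3 + 2, so a_1 = 32.
  3 = 1*2 + 1, so a_2 = 1.
  2 = 2*1 + 0, so a_3 = 2.
so x = [4; 32, 1, 2].
Convergents (p_i = a_i*p_{i-1} + p_{i-2}, q_i = a_i*q_{i-1} + q_{i-2} with p_{-2}=0, p_{-1}=1, q_{-2}=1, q_{-1}=0), until the denominator exceeds 17:
  i=0: a_0=4, p_0 = 4*1 + 0 = 4, q_0 = 4*0 + 1 = 1.
  i=1: a_1=32, p_1 = 32*4 + 1 = 129, q_1 = 32*1 + 0 = 32.
q_1 = 32 > 17, so the last convergent with denominator <= 17 is p_0/q_0 = 4/1.
The closest fraction with denominator <= 17 is either p_0/q_0 or the intermediate fraction (k*p_0 + p_{-1})/(k*q_0 + q_{-1}) with the largest k >= 1 whose denominator stays <= 17; these approach x as k grows, and every other convergent or intermediate fraction in range is farther away.
Largest k: floor((17 - q_{-1})/q_0) = floor((17 - 0)/1) = 17 (using the seeds p_{-1} = 1, q_{-1} = 0).
That gives (17*4 + 1)/(17*1 + 0) = 69/17.
Compare the errors: |x - 4/1| = |395*1 - 4*98|/(98*1) = 3/98, and |x - 69/17| = |395*17 - 69*98|/(98*17) = 47/1666.
Cross-multiplying, 47*98 = 4606 < 4998 = 3*1666, so 47/1666 is smaller: the intermediate fraction 69/17 is closer to x than 4/1.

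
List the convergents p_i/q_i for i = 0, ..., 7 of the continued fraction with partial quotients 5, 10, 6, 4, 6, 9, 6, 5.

Using the convergent recurrence p_i = a_i*p_{i-1} + p_{i-2}, q_i = a_i*q_{i-1} + q_{i-2} with p_{-2}=0, p_{-1}=1, q_{-2}=1, q_{-1}=0:
  i=0: a_0=5, p_0 = 5*1 + 0 = 5, q_0 = 5*0 + 1 = 1.
  i=1: a_1=10, p_1 = 10*5 + 1 = 51, q_1 = 10*1 + 0 = 10.
  i=2: a_2=6, p_2 = 6*51 + 5 = 311, q_2 = 6*10 + 1 = 61.
  i=3: a_3=4, p_3 = 4*311 + 51 = 1295, q_3 = 4*61 + 10 = 254.
  i=4: a_4=6, p_4 = 6*1295 + 311 = 8081, q_4 = 6*254 + 61 = 1585.
  i=5: a_5=9, p_5 = 9*8081 + 1295 = 74024, q_5 = 9*1585 + 254 = 14519.
  i=6: a_6=6, p_6 = 6*74024 + 8081 = 452225, q_6 = 6*14519 + 1585 = 88699.
  i=7: a_7=5, p_7 = 5*452225 + 74024 = 2335149, q_7 = 5*88699 + 14519 = 458014.

5/1, 51/10, 311/61, 1295/254, 8081/1585, 74024/14519, 452225/88699, 2335149/458014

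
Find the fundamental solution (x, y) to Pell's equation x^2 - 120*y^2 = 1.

(x, y) = (11, 1)

First expand sqrt(120) as a continued fraction. With x_i = (sqrt(120) + m_i)/d_i and (m_0, d_0) = (0, 1): a_0 = floor(sqrt(120)) = 10, since 10^2 = 100 <= 120 < 121 = 11^2.
Iterate m_{i+1} = d_i*a_i - m_i, d_{i+1} = (120 - m_{i+1}^2)/d_i, a_{i+1} = floor((a_0 + m_{i+1})/d_{i+1}):
  m_1 = 1*10 - 0 = 10, d_1 = (120 - 10^2)/1 = 20/1 = 20, a_1 = floor((10 + 10)/20) = 1.
  m_2 = 20*1 - 10 = 10, d_2 = (120 - 10^2)/20 = 20/20 = 1, a_2 = floor((10 + 10)/1) = 20.
  m_3 = 1*20 - 10 = 10, d_3 = (120 - 10^2)/1 = 20/1 = 20: (m_3, d_3) = (m_1, d_1) = (10, 20), so from here the quotients repeat a_1, a_2; the period length is 2.
So sqrt(120) = [10; (1, 20)] with period length k = 2.
k is even, so the fundamental solution of x^2 - 120y^2 = 1 is (p_{k-1}, q_{k-1}) = (p_1, q_1); compute convergents through index 1.
Convergents (p_i = a_i*p_{i-1} + p_{i-2}, q_i = a_i*q_{i-1} + q_{i-2} with p_{-2}=0, p_{-1}=1, q_{-2}=1, q_{-1}=0):
  i=0: a_0=10, p_0 = 10*1 + 0 = 10, q_0 = 10*0 + 1 = 1.
  i=1: a_1=1, p_1 = 1*10 + 1 = 11, q_1 = 1*1 + 0 = 1.
Check: 11^2 - 120*1^2 = 121 - 120 = 1, so (x, y) = (11, 1) solves the equation, and by the theorem it is the least positive solution.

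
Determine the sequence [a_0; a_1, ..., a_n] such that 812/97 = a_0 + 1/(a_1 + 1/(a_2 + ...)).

Run the Euclidean algorithm on 812 and 97; the successive quotients are the partial quotients a_0, a_1, ... (each step inverts the fractional part left over by the previous one):
  812 = 8*97 + 36, so a_0 = 8.
  97 = 2*36 + 25, so a_1 = 2.
  36 = 1*25 + 11, so a_2 = 1.
  25 = 2*11 + 3, so a_3 = 2.
  11 = 3*3 + 2, so a_4 = 3.
  3 = 1*2 + 1, so a_5 = 1.
  2 = 2*1 + 0, so a_6 = 2.
The remainder reaches 0 after 7 divisions, so the expansion has 7 partial quotients, read off in order.

[8; 2, 1, 2, 3, 1, 2]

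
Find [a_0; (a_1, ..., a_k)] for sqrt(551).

[23; (2, 8, 1, 8, 2, 46)]

Write x_i = (sqrt(551) + m_i)/d_i with (m_0, d_0) = (0, 1). a_0 = floor(sqrt(551)) = 23, since 23^2 = 529 <= 551 < 576 = 24^2.
Iterate m_{i+1} = d_i*a_i - m_i, d_{i+1} = (551 - m_{i+1}^2)/d_i, a_{i+1} = floor((a_0 + m_{i+1})/d_{i+1}):
  m_1 = 1*23 - 0 = 23, d_1 = (551 - 23^2)/1 = 22/1 = 22, a_1 = floor((23 + 23)/22) = 2.
  m_2 = 22*2 - 23 = 21, d_2 = (551 - 21^2)/22 = 110/22 = 5, a_2 = floor((23 + 21)/5) = 8.
  m_3 = 5*8 - 21 = 19, d_3 = (551 - 19^2)/5 = 190/5 = 38, a_3 = floor((23 + 19)/38) = 1.
  m_4 = 38*1 - 19 = 19, d_4 = (551 - 19^2)/38 = 190/38 = 5, a_4 = floor((23 + 19)/5) = 8.
  m_5 = 5*8 - 19 = 21, d_5 = (551 - 21^2)/5 = 110/5 = 22, a_5 = floor((23 + 21)/22) = 2.
  m_6 = 22*2 - 21 = 23, d_6 = (551 - 23^2)/22 = 22/22 = 1, a_6 = floor((23 + 23)/1) = 46.
  m_7 = 1*46 - 23 = 23, d_7 = (551 - 23^2)/1 = 22/1 = 22: (m_7, d_7) = (m_1, d_1) = (23, 22), so from here the quotients repeat a_1, ..., a_6; the period length is 6.
Hence the expansion of sqrt(551) is a_0 = 23 followed by the repeating block 2, 8, 1, 8, 2, 46 (period 6).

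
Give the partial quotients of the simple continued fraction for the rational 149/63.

[2; 2, 1, 2, 1, 5]

Run the Euclidean algorithm on 149 and 63; the successive quotients are the partial quotients a_0, a_1, ... (each step inverts the fractional part left over by the previous one):
  149 = 2*63 + 23, so a_0 = 2.
  63 = 2*23 + 17, so a_1 = 2.
  23 = 1*17 + 6, so a_2 = 1.
  17 = 2*6 + 5, so a_3 = 2.
  6 = 1*5 + 1, so a_4 = 1.
  5 = 5*1 + 0, so a_5 = 5.
The remainder reaches 0 after 6 divisions, so the expansion has 6 partial quotients, read off in order.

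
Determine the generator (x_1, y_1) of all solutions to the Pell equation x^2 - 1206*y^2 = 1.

First expand sqrt(1206) as a continued fraction. With x_i = (sqrt(1206) + m_i)/d_i and (m_0, d_0) = (0, 1): a_0 = floor(sqrt(1206)) = 34, since 34^2 = 1156 <= 1206 < 1225 = 35^2.
Iterate m_{i+1} = d_i*a_i - m_i, d_{i+1} = (1206 - m_{i+1}^2)/d_i, a_{i+1} = floor((a_0 + m_{i+1})/d_{i+1}):
  m_1 = 1*34 - 0 = 34, d_1 = (1206 - 34^2)/1 = 50/1 = 50, a_1 = floor((34 + 34)/50) = 1.
  m_2 = 50*1 - 34 = 16, d_2 = (1206 - 16^2)/50 = 950/50 = 19, a_2 = floor((34 + 16)/19) = 2.
  m_3 = 19*2 - 16 = 22, d_3 = (1206 - 22^2)/19 = 722/19 = 38, a_3 = floor((34 + 22)/38) = 1.
  m_4 = 38*1 - 22 = 16, d_4 = (1206 - 16^2)/38 = 950/38 = 25, a_4 = floor((34 + 16)/25) = 2.
  m_5 = 25*2 - 16 = 34, d_5 = (1206 - 34^2)/25 = 50/25 = 2, a_5 = floor((34 + 34)/2) = 34.
  m_6 = 2*34 - 34 = 34, d_6 = (1206 - 34^2)/2 = 50/2 = 25, a_6 = floor((34 + 34)/25) = 2.
  m_7 = 25*2 - 34 = 16, d_7 = (1206 - 16^2)/25 = 950/25 = 38, a_7 = floor((34 + 16)/38) = 1.
  m_8 = 38*1 - 16 = 22, d_8 = (1206 - 22^2)/38 = 722/38 = 19, a_8 = floor((34 + 22)/19) = 2.
  m_9 = 19*2 - 22 = 16, d_9 = (1206 - 16^2)/19 = 950/19 = 50, a_9 = floor((34 + 16)/50) = 1.
  m_10 = 50*1 - 16 = 34, d_10 = (1206 - 34^2)/50 = 50/50 = 1, a_10 = floor((34 + 34)/1) = 68.
  m_11 = 1*68 - 34 = 34, d_11 = (1206 - 34^2)/1 = 50/1 = 50: (m_11, d_11) = (m_1, d_1) = (34, 50), so from here the quotients repeat a_1, ..., a_10; the period length is 10.
So sqrt(1206) = [34; (1, 2, 1, 2, 34, 2, 1, 2, 1, 68)] with period length k = 10.
k is even, so the fundamental solution of x^2 - 1206y^2 = 1 is (p_{k-1}, q_{k-1}) = (p_9, q_9); compute convergents through index 9.
Convergents (p_i = a_i*p_{i-1} + p_{i-2}, q_i = a_i*q_{i-1} + q_{i-2} with p_{-2}=0, p_{-1}=1, q_{-2}=1, q_{-1}=0):
  i=0: a_0=34, p_0 = 34*1 + 0 = 34, q_0 = 34*0 + 1 = 1.
  i=1: a_1=1, p_1 = 1*34 + 1 = 35, q_1 = 1*1 + 0 = 1.
  i=2: a_2=2, p_2 = 2*35 + 34 = 104, q_2 = 2*1 + 1 = 3.
  i=3: a_3=1, p_3 = 1*104 + 35 = 139, q_3 = 1*3 + 1 = 4.
  i=4: a_4=2, p_4 = 2*139 + 104 = 382, q_4 = 2*4 + 3 = 11.
  i=5: a_5=34, p_5 = 34*382 + 139 = 13127, q_5 = 34*11 + 4 = 378.
  i=6: a_6=2, p_6 = 2*13127 + 382 = 26636, q_6 = 2*378 + 11 = 767.
  i=7: a_7=1, p_7 = 1*26636 + 13127 = 39763, q_7 = 1*767 + 378 = 1145.
  i=8: a_8=2, p_8 = 2*39763 + 26636 = 106162, q_8 = 2*1145 + 767 = 3057.
  i=9: a_9=1, p_9 = 1*106162 + 39763 = 145925, q_9 = 1*3057 + 1145 = 4202.
Check: 145925^2 - 1206*4202^2 = 21294105625 - 21294105624 = 1, so (x, y) = (145925, 4202) solves the equation, and by the theorem it is the least positive solution.

(x, y) = (145925, 4202)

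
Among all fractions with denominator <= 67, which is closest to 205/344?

28/47

Expand x = 205/344 as a continued fraction with the Euclidean algorithm:
  205 = 0*344 + 205, so a_0 = 0.
  344 = 1*205 + 139, so a_1 = 1.
  205 = 1*139 + 66, so a_2 = 1.
  139 = 2*66 + 7, so a_3 = 2.
  66 = 9*7 + 3, so a_4 = 9.
  7 = 2*3 + 1, so a_5 = 2.
  3 = 3*1 + 0, so a_6 = 3.
so x = [0; 1, 1, 2, 9, 2, 3].
Convergents (p_i = a_i*p_{i-1} + p_{i-2}, q_i = a_i*q_{i-1} + q_{i-2} with p_{-2}=0, p_{-1}=1, q_{-2}=1, q_{-1}=0), until the denominator exceeds 67:
  i=0: a_0=0, p_0 = 0*1 + 0 = 0, q_0 = 0*0 + 1 = 1.
  i=1: a_1=1, p_1 = 1*0 + 1 = 1, q_1 = 1*1 + 0 = 1.
  i=2: a_2=1, p_2 = 1*1 + 0 = 1, q_2 = 1*1 + 1 = 2.
  i=3: a_3=2, p_3 = 2*1 + 1 = 3, q_3 = 2*2 + 1 = 5.
  i=4: a_4=9, p_4 = 9*3 + 1 = 28, q_4 = 9*5 + 2 = 47.
  i=5: a_5=2, p_5 = 2*28 + 3 = 59, q_5 = 2*47 + 5 = 99.
q_5 = 99 > 67, so the last convergent with denominator <= 67 is p_4/q_4 = 28/47.
The closest fraction with denominator <= 67 is either p_4/q_4 or the intermediate fraction (k*p_4 + p_3)/(k*q_4 + q_3) with the largest k >= 1 whose denominator stays <= 67; these approach x as k grows, and every other convergent or intermediate fraction in range is farther away.
Largest k: floor((67 - q_3)/q_4) = floor((67 - 5)/47) = 1.
That gives (1*28 + 3)/(1*47 + 5) = 31/52.
Compare the errors: |x - 28/47| = |205*47 - 28*344|/(344*47) = 3/16168, and |x - 31/52| = |205*52 - 31*344|/(344*52) = 4/17888.
Cross-multiplying, 3*17888 = 53664 < 64672 = 4*16168, so 3/16168 is smaller: the convergent 28/47 is closer to x than 31/52.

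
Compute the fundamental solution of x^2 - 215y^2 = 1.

(x, y) = (44, 3)

First expand sqrt(215) as a continued fraction. With x_i = (sqrt(215) + m_i)/d_i and (m_0, d_0) = (0, 1): a_0 = floor(sqrt(215)) = 14, since 14^2 = 196 <= 215 < 225 = 15^2.
Iterate m_{i+1} = d_i*a_i - m_i, d_{i+1} = (215 - m_{i+1}^2)/d_i, a_{i+1} = floor((a_0 + m_{i+1})/d_{i+1}):
  m_1 = 1*14 - 0 = 14, d_1 = (215 - 14^2)/1 = 19/1 = 19, a_1 = floor((14 + 14)/19) = 1.
  m_2 = 19*1 - 14 = 5, d_2 = (215 - 5^2)/19 = 190/19 = 10, a_2 = floor((14 + 5)/10) = 1.
  m_3 = 10*1 - 5 = 5, d_3 = (215 - 5^2)/10 = 190/10 = 19, a_3 = floor((14 + 5)/19) = 1.
  m_4 = 19*1 - 5 = 14, d_4 = (215 - 14^2)/19 = 19/19 = 1, a_4 = floor((14 + 14)/1) = 28.
  m_5 = 1*28 - 14 = 14, d_5 = (215 - 14^2)/1 = 19/1 = 19: (m_5, d_5) = (m_1, d_1) = (14, 19), so from here the quotients repeat a_1, ..., a_4; the period length is 4.
So sqrt(215) = [14; (1, 1, 1, 28)] with period length k = 4.
k is even, so the fundamental solution of x^2 - 215y^2 = 1 is (p_{k-1}, q_{k-1}) = (p_3, q_3); compute convergents through index 3.
Convergents (p_i = a_i*p_{i-1} + p_{i-2}, q_i = a_i*q_{i-1} + q_{i-2} with p_{-2}=0, p_{-1}=1, q_{-2}=1, q_{-1}=0):
  i=0: a_0=14, p_0 = 14*1 + 0 = 14, q_0 = 14*0 + 1 = 1.
  i=1: a_1=1, p_1 = 1*14 + 1 = 15, q_1 = 1*1 + 0 = 1.
  i=2: a_2=1, p_2 = 1*15 + 14 = 29, q_2 = 1*1 + 1 = 2.
  i=3: a_3=1, p_3 = 1*29 + 15 = 44, q_3 = 1*2 + 1 = 3.
Check: 44^2 - 215*3^2 = 1936 - 1935 = 1, so (x, y) = (44, 3) solves the equation, and by the theorem it is the least positive solution.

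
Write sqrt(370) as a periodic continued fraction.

[19; (4, 4, 38)]

Write x_i = (sqrt(370) + m_i)/d_i with (m_0, d_0) = (0, 1). a_0 = floor(sqrt(370)) = 19, since 19^2 = 361 <= 370 < 400 = 20^2.
Iterate m_{i+1} = d_i*a_i - m_i, d_{i+1} = (370 - m_{i+1}^2)/d_i, a_{i+1} = floor((a_0 + m_{i+1})/d_{i+1}):
  m_1 = 1*19 - 0 = 19, d_1 = (370 - 19^2)/1 = 9/1 = 9, a_1 = floor((19 + 19)/9) = 4.
  m_2 = 9*4 - 19 = 17, d_2 = (370 - 17^2)/9 = 81/9 = 9, a_2 = floor((19 + 17)/9) = 4.
  m_3 = 9*4 - 17 = 19, d_3 = (370 - 19^2)/9 = 9/9 = 1, a_3 = floor((19 + 19)/1) = 38.
  m_4 = 1*38 - 19 = 19, d_4 = (370 - 19^2)/1 = 9/1 = 9: (m_4, d_4) = (m_1, d_1) = (19, 9), so from here the quotients repeat a_1, ..., a_3; the period length is 3.
Hence the expansion of sqrt(370) is a_0 = 19 followed by the repeating block 4, 4, 38 (period 3).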